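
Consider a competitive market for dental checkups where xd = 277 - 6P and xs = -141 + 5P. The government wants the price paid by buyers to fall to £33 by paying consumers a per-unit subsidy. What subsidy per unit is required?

At a buyer price of 33, quantity demanded is 277 − 6·33 = 79.
Sellers supply 79 only when they receive Ps with -141 + 5·Ps = 79, i.e. Ps = 44.
s = Ps − Pb = 44 − 33 = 11.

Required subsidy s = £11 per unit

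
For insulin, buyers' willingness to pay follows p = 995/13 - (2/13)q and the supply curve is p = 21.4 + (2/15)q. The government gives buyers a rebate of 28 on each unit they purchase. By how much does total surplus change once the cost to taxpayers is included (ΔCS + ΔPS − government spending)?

Pre-subsidy: 995/13 - (2/13)q = 21.4 + (2/15)q gives q* = 192 and p* = 47.
With the rebate, buyers effectively pay pb = ps − 28, where ps is the price sellers receive.
On the curves, pb = 995/13 - (2/13)q and ps = 21.4 + (2/15)q; the wedge ps − pb = 28 gives 21.4 + (2/15)q − (995/13 - (2/13)q) = 28, so q' = 289.5.
Then pb = 995/13 − (2/13)·289.5 = 32 and ps = 21.4 + (2/15)·289.5 = 60.
ΔCS = ½(192 + 289.5)(47 − 32) = 3611.25; ΔPS = ½(192 + 289.5)(60 − 47) = 3129.75.
Government spending = 28 × 289.5 = 8106.
Net change = 3611.25 + 3129.75 − 8106 = -1365. The loss equals the DWL triangle ½·28·97.5.

Net change in total surplus = -1365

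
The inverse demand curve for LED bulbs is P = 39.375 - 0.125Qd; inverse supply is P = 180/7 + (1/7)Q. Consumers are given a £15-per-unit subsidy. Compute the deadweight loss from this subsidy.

Pre-subsidy: 39.375 - 0.125Q = 180/7 + (1/7)Q gives Q* = 51 and P* = 33.
With the rebate, buyers effectively pay Pb = Ps − 15, where Ps is the price sellers receive.
On the curves, Pb = 39.375 - 0.125Q and Ps = 180/7 + (1/7)Q; the wedge Ps − Pb = 15 gives 180/7 + (1/7)Q − (39.375 - 0.125Q) = 15, so Q' = 107.
Then Pb = 39.375 − 0.125·107 = 26 and Ps = 180/7 + (1/7)·107 = 41.
The subsidy expands output by 107 − 51 = 56 past the efficient level; on those units the gap between marginal cost and willingness to pay runs from 0 up to 15.
DWL = ½ × 15 × 56 = 420.

Deadweight loss = £420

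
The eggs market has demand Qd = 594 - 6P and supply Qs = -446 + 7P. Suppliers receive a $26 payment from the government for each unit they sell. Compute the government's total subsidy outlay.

Government cost = $5148

Pre-subsidy: 594 - 6P = -446 + 7P gives P* = 80, Q* = 114.
With the subsidy, sellers receive Ps = Pb + 26 for each unit, where Pb is the price buyers pay.
Supply in terms of Pb becomes Qs = -446 + 7(Pb + 26) = -264 + 7Pb. Setting this equal to demand: 594 - 6Pb = -264 + 7Pb, so Pb = 66.
Sellers receive Ps = 66 + 26 = 92; Q' = 594 − 6·66 = 198.
Government outlay = subsidy × quantity = 26 × 198 = 5148.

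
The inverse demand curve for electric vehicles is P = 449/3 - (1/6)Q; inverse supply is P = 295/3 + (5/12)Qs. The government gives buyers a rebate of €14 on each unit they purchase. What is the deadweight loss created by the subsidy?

Deadweight loss = €168

Pre-subsidy: 449/3 - (1/6)Q = 295/3 + (5/12)Q gives Q* = 88 and P* = 135.
With the rebate, buyers effectively pay Pb = Ps − 14, where Ps is the price sellers receive.
On the curves, Pb = 449/3 - (1/6)Q and Ps = 295/3 + (5/12)Q; the wedge Ps − Pb = 14 gives 295/3 + (5/12)Q − (449/3 - (1/6)Q) = 14, so Q' = 112.
Then Pb = 449/3 − (1/6)·112 = 131 and Ps = 295/3 + (5/12)·112 = 145.
The subsidy expands output by 112 − 88 = 24 past the efficient level; on those units the gap between marginal cost and willingness to pay runs from 0 up to 14.
DWL = ½ × 14 × 24 = 168.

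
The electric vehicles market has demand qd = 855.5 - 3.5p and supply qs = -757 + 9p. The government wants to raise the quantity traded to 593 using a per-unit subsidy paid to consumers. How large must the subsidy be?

At q = 593, invert demand for the buyer price: pb = (855.5 − 593)/3.5 = 75; invert supply for the seller price: ps = (593 − (-757))/9 = 150.
The subsidy must fill the gap: s = ps − pb = 150 − 75 = 75.

Required subsidy s = 75 per unit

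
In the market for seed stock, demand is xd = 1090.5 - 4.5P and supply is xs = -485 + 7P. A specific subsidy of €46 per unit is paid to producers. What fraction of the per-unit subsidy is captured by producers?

Producer share = 9/23

Pre-subsidy: 1090.5 - 4.5P = -485 + 7P gives P* = 137, x* = 474.
With the subsidy, sellers receive Ps = Pb + 46 for each unit, where Pb is the price buyers pay.
Supply in terms of Pb becomes xs = -485 + 7(Pb + 46) = -163 + 7Pb. Setting this equal to demand: 1090.5 - 4.5Pb = -163 + 7Pb, so Pb = 109.
Sellers receive Ps = 109 + 46 = 155; x' = 1090.5 − 4.5·109 = 600.
Buyers' price falls by P* − Pb = 137 − 109 = 28; sellers' price rises by Ps − P* = 155 − 137 = 18.
So producers capture 18/46 = 9/23 of each unit of subsidy.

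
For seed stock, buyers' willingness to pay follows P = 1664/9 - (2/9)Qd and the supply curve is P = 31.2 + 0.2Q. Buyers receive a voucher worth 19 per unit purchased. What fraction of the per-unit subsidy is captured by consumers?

Consumer share = 10/19

Pre-subsidy: 1664/9 - (2/9)Q = 31.2 + 0.2Q gives Q* = 364 and P* = 104.
With the rebate, buyers effectively pay Pb = Ps − 19, where Ps is the price sellers receive.
On the curves, Pb = 1664/9 - (2/9)Q and Ps = 31.2 + 0.2Q; the wedge Ps − Pb = 19 gives 31.2 + 0.2Q − (1664/9 - (2/9)Q) = 19, so Q' = 409.
Then Pb = 1664/9 − (2/9)·409 = 94 and Ps = 31.2 + 0.2·409 = 113.
Buyers' price falls by P* − Pb = 104 − 94 = 10; sellers' price rises by Ps − P* = 113 − 104 = 9.
So consumers capture 10/19 = 10/19 of each unit of subsidy.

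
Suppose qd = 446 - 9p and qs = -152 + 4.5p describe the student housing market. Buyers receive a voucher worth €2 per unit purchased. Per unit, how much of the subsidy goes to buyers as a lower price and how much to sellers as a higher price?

Pre-subsidy: 446 - 9p = -152 + 4.5p gives p* = 1196/27, q* = 142/3.
With the rebate, buyers effectively pay pb = ps − 2, where ps is the price sellers receive.
Demand in terms of ps becomes qd = 446 − 9(ps − 2) = 464 - 9ps. Setting this equal to supply: 464 - 9ps = -152 + 4.5ps, so ps = 1232/27.
Buyers pay pb = 1232/27 − 2 = 1178/27; q' = -152 + 4.5·(1232/27) = 160/3.
Buyers' price falls by p* − pb = 1196/27 − 1178/27 = 2/3; sellers' price rises by ps − p* = 1232/27 − 1196/27 = 4/3.

Buyers gain 2/3 per unit; sellers gain 4/3 per unit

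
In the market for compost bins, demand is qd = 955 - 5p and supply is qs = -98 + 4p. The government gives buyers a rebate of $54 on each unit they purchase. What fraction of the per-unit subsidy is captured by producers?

Producer share = 5/9

Pre-subsidy: 955 - 5p = -98 + 4p gives p* = 117, q* = 370.
With the rebate, buyers effectively pay pb = ps − 54, where ps is the price sellers receive.
Demand in terms of ps becomes qd = 955 − 5(ps − 54) = 1225 - 5ps. Setting this equal to supply: 1225 - 5ps = -98 + 4ps, so ps = 147.
Buyers pay pb = 147 − 54 = 93; q' = -98 + 4·147 = 490.
Buyers' price falls by p* − pb = 117 − 93 = 24; sellers' price rises by ps − p* = 147 − 117 = 30.
So producers capture 30/54 = 5/9 of each unit of subsidy.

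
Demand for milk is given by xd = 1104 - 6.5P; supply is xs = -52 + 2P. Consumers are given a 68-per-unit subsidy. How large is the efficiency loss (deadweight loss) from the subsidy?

Pre-subsidy: 1104 - 6.5P = -52 + 2P gives P* = 136, x* = 220.
With the rebate, buyers effectively pay Pb = Ps − 68, where Ps is the price sellers receive.
Demand in terms of Ps becomes xd = 1104 − 6.5(Ps − 68) = 1546 - 6.5Ps. Setting this equal to supply: 1546 - 6.5Ps = -52 + 2Ps, so Ps = 188.
Buyers pay Pb = 188 − 68 = 120; x' = -52 + 2·188 = 324.
The subsidy expands output by 324 − 220 = 104 past the efficient level; on those units the gap between marginal cost and willingness to pay runs from 0 up to 68.
DWL = ½ × 68 × 104 = 3536.

Deadweight loss = 3536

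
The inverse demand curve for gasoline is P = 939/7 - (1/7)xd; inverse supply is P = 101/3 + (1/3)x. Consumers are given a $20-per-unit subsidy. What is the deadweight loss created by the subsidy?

Deadweight loss = $420

Pre-subsidy: 939/7 - (1/7)x = 101/3 + (1/3)x gives x* = 211 and P* = 104.
With the rebate, buyers effectively pay Pb = Ps − 20, where Ps is the price sellers receive.
On the curves, Pb = 939/7 - (1/7)x and Ps = 101/3 + (1/3)x; the wedge Ps − Pb = 20 gives 101/3 + (1/3)x − (939/7 - (1/7)x) = 20, so x' = 253.
Then Pb = 939/7 − (1/7)·253 = 98 and Ps = 101/3 + (1/3)·253 = 118.
The subsidy expands output by 253 − 211 = 42 past the efficient level; on those units the gap between marginal cost and willingness to pay runs from 0 up to 20.
DWL = ½ × 20 × 42 = 420.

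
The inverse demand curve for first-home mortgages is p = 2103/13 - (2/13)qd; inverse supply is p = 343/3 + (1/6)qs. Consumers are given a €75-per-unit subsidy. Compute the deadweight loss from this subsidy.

Deadweight loss = €8775

Pre-subsidy: 2103/13 - (2/13)q = 343/3 + (1/6)q gives q* = 148 and p* = 139.
With the rebate, buyers effectively pay pb = ps − 75, where ps is the price sellers receive.
On the curves, pb = 2103/13 - (2/13)q and ps = 343/3 + (1/6)q; the wedge ps − pb = 75 gives 343/3 + (1/6)q − (2103/13 - (2/13)q) = 75, so q' = 382.
Then pb = 2103/13 − (2/13)·382 = 103 and ps = 343/3 + (1/6)·382 = 178.
The subsidy expands output by 382 − 148 = 234 past the efficient level; on those units the gap between marginal cost and willingness to pay runs from 0 up to 75.
DWL = ½ × 75 × 234 = 8775.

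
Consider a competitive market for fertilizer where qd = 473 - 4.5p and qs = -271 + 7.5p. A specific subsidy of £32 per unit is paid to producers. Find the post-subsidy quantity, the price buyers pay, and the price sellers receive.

q' = 284; buyers pay £42; sellers receive £74

Pre-subsidy: 473 - 4.5p = -271 + 7.5p gives p* = 62, q* = 194.
With the subsidy, sellers receive ps = pb + 32 for each unit, where pb is the price buyers pay.
Supply in terms of pb becomes qs = -271 + 7.5(pb + 32) = -31 + 7.5pb. Setting this equal to demand: 473 - 4.5pb = -31 + 7.5pb, so pb = 42.
Sellers receive ps = 42 + 32 = 74; q' = 473 − 4.5·42 = 284.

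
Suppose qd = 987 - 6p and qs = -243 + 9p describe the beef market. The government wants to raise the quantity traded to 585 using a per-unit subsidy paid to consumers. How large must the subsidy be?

At q = 585, invert demand for the buyer price: pb = (987 − 585)/6 = 67; invert supply for the seller price: ps = (585 − (-243))/9 = 92.
The subsidy must fill the gap: s = ps − pb = 92 − 67 = 25.

Required subsidy s = 25 per unit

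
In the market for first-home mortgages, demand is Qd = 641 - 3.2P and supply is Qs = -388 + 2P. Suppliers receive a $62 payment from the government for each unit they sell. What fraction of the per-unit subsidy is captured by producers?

Producer share = 8/13

Pre-subsidy: 641 - 3.2P = -388 + 2P gives P* = 5145/26, Q* = 101/13.
With the subsidy, sellers receive Ps = Pb + 62 for each unit, where Pb is the price buyers pay.
Supply in terms of Pb becomes Qs = -388 + 2(Pb + 62) = -264 + 2Pb. Setting this equal to demand: 641 - 3.2Pb = -264 + 2Pb, so Pb = 4525/26.
Sellers receive Ps = 4525/26 + 62 = 6137/26; Q' = 641 − 3.2·(4525/26) = 1093/13.
Buyers' price falls by P* − Pb = 5145/26 − 4525/26 = 310/13; sellers' price rises by Ps − P* = 6137/26 − 5145/26 = 496/13.
So producers capture (496/13)/62 = 8/13 of each unit of subsidy.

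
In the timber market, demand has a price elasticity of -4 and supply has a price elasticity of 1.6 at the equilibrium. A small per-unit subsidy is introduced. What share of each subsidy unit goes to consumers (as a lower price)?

For a small subsidy around the equilibrium, the benefit split depends on the relative slopes, which at a point are proportional to the elasticities.
Buyer share = εs/(εs + |εd|) = 1.6/(1.6 + 4) = 2/7; seller share = |εd|/(εs + |εd|) = 5/7.

Consumer share = 2/7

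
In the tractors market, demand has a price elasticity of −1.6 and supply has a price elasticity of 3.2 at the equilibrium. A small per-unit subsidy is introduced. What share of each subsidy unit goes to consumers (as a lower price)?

For a small subsidy around the equilibrium, the benefit split depends on the relative slopes, which at a point are proportional to the elasticities.
Buyer share = εs/(εs + |εd|) = 3.2/(3.2 + 1.6) = 2/3; seller share = |εd|/(εs + |εd|) = 1/3.

Consumer share = 2/3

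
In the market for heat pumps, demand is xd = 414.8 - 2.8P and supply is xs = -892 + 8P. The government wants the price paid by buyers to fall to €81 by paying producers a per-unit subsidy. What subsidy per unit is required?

Required subsidy s = €54 per unit

At a buyer price of 81, quantity demanded is 414.8 − 2.8·81 = 188.
Sellers supply 188 only when they receive Ps with -892 + 8·Ps = 188, i.e. Ps = 135.
s = Ps − Pb = 135 − 81 = 54.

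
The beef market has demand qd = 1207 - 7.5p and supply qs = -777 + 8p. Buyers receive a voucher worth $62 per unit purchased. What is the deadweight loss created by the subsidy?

Pre-subsidy: 1207 - 7.5p = -777 + 8p gives p* = 128, q* = 247.
With the rebate, buyers effectively pay pb = ps − 62, where ps is the price sellers receive.
Demand in terms of ps becomes qd = 1207 − 7.5(ps − 62) = 1672 - 7.5ps. Setting this equal to supply: 1672 - 7.5ps = -777 + 8ps, so ps = 158.
Buyers pay pb = 158 − 62 = 96; q' = -777 + 8·158 = 487.
The subsidy expands output by 487 − 247 = 240 past the efficient level; on those units the gap between marginal cost and willingness to pay runs from 0 up to 62.
DWL = ½ × 62 × 240 = 7440.

Deadweight loss = $7440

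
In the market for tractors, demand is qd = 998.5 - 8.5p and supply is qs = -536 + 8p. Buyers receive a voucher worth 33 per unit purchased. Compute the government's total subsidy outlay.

Pre-subsidy: 998.5 - 8.5p = -536 + 8p gives p* = 93, q* = 208.
With the rebate, buyers effectively pay pb = ps − 33, where ps is the price sellers receive.
Demand in terms of ps becomes qd = 998.5 − 8.5(ps − 33) = 1279 - 8.5ps. Setting this equal to supply: 1279 - 8.5ps = -536 + 8ps, so ps = 110.
Buyers pay pb = 110 − 33 = 77; q' = -536 + 8·110 = 344.
Government outlay = subsidy × quantity = 33 × 344 = 11352.

Government cost = 11352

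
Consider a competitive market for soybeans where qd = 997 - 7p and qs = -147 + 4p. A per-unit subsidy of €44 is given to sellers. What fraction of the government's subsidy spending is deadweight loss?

Pre-subsidy: 997 - 7p = -147 + 4p gives p* = 104, q* = 269.
With the subsidy, sellers receive ps = pb + 44 for each unit, where pb is the price buyers pay.
Supply in terms of pb becomes qs = -147 + 4(pb + 44) = 29 + 4pb. Setting this equal to demand: 997 - 7pb = 29 + 4pb, so pb = 88.
Sellers receive ps = 88 + 44 = 132; q' = 997 − 7·88 = 381.
ΔCS = ½(269 + 381)(104 − 88) = 5200; ΔPS = ½(269 + 381)(132 − 104) = 9100.
Government spending = 44 × 381 = 16764.
DWL = ½ × 44 × (381 − 269) = 2464; fraction = 2464 / 16764 = 56/381.

DWL / government spending = 56/381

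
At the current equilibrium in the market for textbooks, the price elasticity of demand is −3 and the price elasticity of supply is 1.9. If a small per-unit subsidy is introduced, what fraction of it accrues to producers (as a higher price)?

Producer share = 30/49

For a small subsidy around the equilibrium, the benefit split depends on the relative slopes, which at a point are proportional to the elasticities.
Buyer share = εs/(εs + |εd|) = 1.9/(1.9 + 3) = 19/49; seller share = |εd|/(εs + |εd|) = 30/49.
So producers capture 30/49 of the subsidy.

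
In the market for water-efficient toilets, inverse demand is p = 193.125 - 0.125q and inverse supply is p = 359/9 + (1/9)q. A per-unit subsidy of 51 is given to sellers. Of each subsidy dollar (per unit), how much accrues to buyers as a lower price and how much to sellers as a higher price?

Buyers gain 27 per unit; sellers gain 24 per unit

Pre-subsidy: 193.125 - 0.125q = 359/9 + (1/9)q gives q* = 649 and p* = 112.
With the subsidy, sellers receive ps = pb + 51 for each unit, where pb is the price buyers pay.
On the curves, pb = 193.125 - 0.125q and ps = 359/9 + (1/9)q; the wedge ps − pb = 51 gives 359/9 + (1/9)q − (193.125 - 0.125q) = 51, so q' = 865.
Then pb = 193.125 − 0.125·865 = 85 and ps = 359/9 + (1/9)·865 = 136.
Buyers' price falls by p* − pb = 112 − 85 = 27; sellers' price rises by ps − p* = 136 − 112 = 24.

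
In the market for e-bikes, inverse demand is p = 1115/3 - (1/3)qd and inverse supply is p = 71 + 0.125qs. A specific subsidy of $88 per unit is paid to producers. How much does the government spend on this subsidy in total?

Pre-subsidy: 1115/3 - (1/3)q = 71 + 0.125q gives q* = 656 and p* = 153.
With the subsidy, sellers receive ps = pb + 88 for each unit, where pb is the price buyers pay.
On the curves, pb = 1115/3 - (1/3)q and ps = 71 + 0.125q; the wedge ps − pb = 88 gives 71 + 0.125q − (1115/3 - (1/3)q) = 88, so q' = 848.
Then pb = 1115/3 − (1/3)·848 = 89 and ps = 71 + 0.125·848 = 177.
Government outlay = subsidy × quantity = 88 × 848 = 74624.

Government cost = $74624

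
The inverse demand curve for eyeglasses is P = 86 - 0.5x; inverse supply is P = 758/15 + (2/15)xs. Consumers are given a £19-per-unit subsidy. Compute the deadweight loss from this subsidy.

Deadweight loss = £285

Pre-subsidy: 86 - 0.5x = 758/15 + (2/15)x gives x* = 56 and P* = 58.
With the rebate, buyers effectively pay Pb = Ps − 19, where Ps is the price sellers receive.
On the curves, Pb = 86 - 0.5x and Ps = 758/15 + (2/15)x; the wedge Ps − Pb = 19 gives 758/15 + (2/15)x − (86 - 0.5x) = 19, so x' = 86.
Then Pb = 86 − 0.5·86 = 43 and Ps = 758/15 + (2/15)·86 = 62.
The subsidy expands output by 86 − 56 = 30 past the efficient level; on those units the gap between marginal cost and willingness to pay runs from 0 up to 19.
DWL = ½ × 19 × 30 = 285.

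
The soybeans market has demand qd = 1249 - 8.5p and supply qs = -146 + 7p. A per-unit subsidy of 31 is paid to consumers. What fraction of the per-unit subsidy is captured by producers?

Pre-subsidy: 1249 - 8.5p = -146 + 7p gives p* = 90, q* = 484.
With the rebate, buyers effectively pay pb = ps − 31, where ps is the price sellers receive.
Demand in terms of ps becomes qd = 1249 − 8.5(ps − 31) = 1512.5 - 8.5ps. Setting this equal to supply: 1512.5 - 8.5ps = -146 + 7ps, so ps = 107.
Buyers pay pb = 107 − 31 = 76; q' = -146 + 7·107 = 603.
Buyers' price falls by p* − pb = 90 − 76 = 14; sellers' price rises by ps − p* = 107 − 90 = 17.
So producers capture 17/31 = 17/31 of each unit of subsidy.

Producer share = 17/31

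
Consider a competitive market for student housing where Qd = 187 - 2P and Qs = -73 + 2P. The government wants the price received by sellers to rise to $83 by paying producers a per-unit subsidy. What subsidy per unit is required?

Required subsidy s = $36 per unit

At a seller price of 83, quantity supplied is -73 + 2·83 = 93.
Buyers absorb 93 only when they pay Pb with 187 − 2·Pb = 93, i.e. Pb = 47.
s = Ps − Pb = 83 − 47 = 36.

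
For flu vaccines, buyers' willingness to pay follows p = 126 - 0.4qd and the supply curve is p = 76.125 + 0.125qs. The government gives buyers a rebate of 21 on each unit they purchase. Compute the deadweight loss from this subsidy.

Pre-subsidy: 126 - 0.4q = 76.125 + 0.125q gives q* = 95 and p* = 88.
With the rebate, buyers effectively pay pb = ps − 21, where ps is the price sellers receive.
On the curves, pb = 126 - 0.4q and ps = 76.125 + 0.125q; the wedge ps − pb = 21 gives 76.125 + 0.125q − (126 - 0.4q) = 21, so q' = 135.
Then pb = 126 − 0.4·135 = 72 and ps = 76.125 + 0.125·135 = 93.
The subsidy expands output by 135 − 95 = 40 past the efficient level; on those units the gap between marginal cost and willingness to pay runs from 0 up to 21.
DWL = ½ × 21 × 40 = 420.

Deadweight loss = 420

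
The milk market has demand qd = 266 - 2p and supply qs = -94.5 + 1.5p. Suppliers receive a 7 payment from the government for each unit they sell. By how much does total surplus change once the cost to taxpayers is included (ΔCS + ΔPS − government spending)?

Net change in total surplus = -21

Pre-subsidy: 266 - 2p = -94.5 + 1.5p gives p* = 103, q* = 60.
With the subsidy, sellers receive ps = pb + 7 for each unit, where pb is the price buyers pay.
Supply in terms of pb becomes qs = -94.5 + 1.5(pb + 7) = -84 + 1.5pb. Setting this equal to demand: 266 - 2pb = -84 + 1.5pb, so pb = 100.
Sellers receive ps = 100 + 7 = 107; q' = 266 − 2·100 = 66.
ΔCS = ½(60 + 66)(103 − 100) = 189; ΔPS = ½(60 + 66)(107 − 103) = 252.
Government spending = 7 × 66 = 462.
Net change = 189 + 252 − 462 = -21. The loss equals the DWL triangle ½·7·6.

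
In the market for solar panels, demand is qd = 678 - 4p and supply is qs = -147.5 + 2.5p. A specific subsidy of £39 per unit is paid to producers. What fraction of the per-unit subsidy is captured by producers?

Pre-subsidy: 678 - 4p = -147.5 + 2.5p gives p* = 127, q* = 170.
With the subsidy, sellers receive ps = pb + 39 for each unit, where pb is the price buyers pay.
Supply in terms of pb becomes qs = -147.5 + 2.5(pb + 39) = -50 + 2.5pb. Setting this equal to demand: 678 - 4pb = -50 + 2.5pb, so pb = 112.
Sellers receive ps = 112 + 39 = 151; q' = 678 − 4·112 = 230.
Buyers' price falls by p* − pb = 127 − 112 = 15; sellers' price rises by ps − p* = 151 − 127 = 24.
So producers capture 24/39 = 8/13 of each unit of subsidy.

Producer share = 8/13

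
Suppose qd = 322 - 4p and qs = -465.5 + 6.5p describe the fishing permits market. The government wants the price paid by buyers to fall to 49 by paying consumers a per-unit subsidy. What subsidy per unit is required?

Required subsidy s = 42 per unit

At a buyer price of 49, quantity demanded is 322 − 4·49 = 126.
Sellers supply 126 only when they receive ps with -465.5 + 6.5·ps = 126, i.e. ps = 91.
s = ps − pb = 91 − 49 = 42.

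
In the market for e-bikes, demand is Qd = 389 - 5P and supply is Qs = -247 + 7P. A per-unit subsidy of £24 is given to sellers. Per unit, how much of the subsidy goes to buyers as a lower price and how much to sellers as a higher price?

Pre-subsidy: 389 - 5P = -247 + 7P gives P* = 53, Q* = 124.
With the subsidy, sellers receive Ps = Pb + 24 for each unit, where Pb is the price buyers pay.
Supply in terms of Pb becomes Qs = -247 + 7(Pb + 24) = -79 + 7Pb. Setting this equal to demand: 389 - 5Pb = -79 + 7Pb, so Pb = 39.
Sellers receive Ps = 39 + 24 = 63; Q' = 389 − 5·39 = 194.
Buyers' price falls by P* − Pb = 53 − 39 = 14; sellers' price rises by Ps − P* = 63 − 53 = 10.

Buyers gain £14 per unit; sellers gain £10 per unit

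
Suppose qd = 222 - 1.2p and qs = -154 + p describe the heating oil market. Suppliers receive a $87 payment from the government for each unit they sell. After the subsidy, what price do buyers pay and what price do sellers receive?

Buyers pay 1445/11; sellers receive 2402/11

Pre-subsidy: 222 - 1.2p = -154 + p gives p* = 1880/11, q* = 186/11.
With the subsidy, sellers receive ps = pb + 87 for each unit, where pb is the price buyers pay.
Supply in terms of pb becomes qs = -154 + 1(pb + 87) = -67 + pb. Setting this equal to demand: 222 - 1.2pb = -67 + pb, so pb = 1445/11.
Sellers receive ps = 1445/11 + 87 = 2402/11; q' = 222 − 1.2·(1445/11) = 708/11.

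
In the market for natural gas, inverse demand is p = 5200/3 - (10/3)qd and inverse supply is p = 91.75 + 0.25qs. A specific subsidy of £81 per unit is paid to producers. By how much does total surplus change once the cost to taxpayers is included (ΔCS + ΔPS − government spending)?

Net change in total surplus = -39366/43

Pre-subsidy: 5200/3 - (10/3)q = 91.75 + 0.25q gives q* = 19699/43 and p* = 8870/43.
With the subsidy, sellers receive ps = pb + 81 for each unit, where pb is the price buyers pay.
On the curves, pb = 5200/3 - (10/3)q and ps = 91.75 + 0.25q; the wedge ps − pb = 81 gives 91.75 + 0.25q − (5200/3 - (10/3)q) = 81, so q' = 20671/43.
Then pb = 5200/3 − (10/3)·(20671/43) = 5630/43 and ps = 91.75 + 0.25·(20671/43) = 9113/43.
ΔCS = ½(19699/43 + 20671/43)(8870/43 − 5630/43) = 65399400/1849; ΔPS = ½(19699/43 + 20671/43)(9113/43 − 8870/43) = 4904955/1849.
Government spending = 81 × 20671/43 = 1674351/43.
Net change = 65399400/1849 + 4904955/1849 − 1674351/43 = -39366/43. The loss equals the DWL triangle ½·81·972/43.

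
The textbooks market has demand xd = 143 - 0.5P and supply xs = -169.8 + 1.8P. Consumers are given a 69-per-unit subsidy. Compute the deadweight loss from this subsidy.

Deadweight loss = 931.5

Pre-subsidy: 143 - 0.5P = -169.8 + 1.8P gives P* = 136, x* = 75.
With the rebate, buyers effectively pay Pb = Ps − 69, where Ps is the price sellers receive.
Demand in terms of Ps becomes xd = 143 − 0.5(Ps − 69) = 177.5 - 0.5Ps. Setting this equal to supply: 177.5 - 0.5Ps = -169.8 + 1.8Ps, so Ps = 151.
Buyers pay Pb = 151 − 69 = 82; x' = -169.8 + 1.8·151 = 102.
The subsidy expands output by 102 − 75 = 27 past the efficient level; on those units the gap between marginal cost and willingness to pay runs from 0 up to 69.
DWL = ½ × 69 × 27 = 931.5.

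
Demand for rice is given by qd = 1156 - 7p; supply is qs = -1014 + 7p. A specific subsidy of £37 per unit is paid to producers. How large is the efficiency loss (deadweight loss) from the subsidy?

Deadweight loss = £2395.75

Pre-subsidy: 1156 - 7p = -1014 + 7p gives p* = 155, q* = 71.
With the subsidy, sellers receive ps = pb + 37 for each unit, where pb is the price buyers pay.
Supply in terms of pb becomes qs = -1014 + 7(pb + 37) = -755 + 7pb. Setting this equal to demand: 1156 - 7pb = -755 + 7pb, so pb = 136.5.
Sellers receive ps = 136.5 + 37 = 173.5; q' = 1156 − 7·136.5 = 200.5.
The subsidy expands output by 200.5 − 71 = 129.5 past the efficient level; on those units the gap between marginal cost and willingness to pay runs from 0 up to 37.
DWL = ½ × 37 × 129.5 = 2395.75.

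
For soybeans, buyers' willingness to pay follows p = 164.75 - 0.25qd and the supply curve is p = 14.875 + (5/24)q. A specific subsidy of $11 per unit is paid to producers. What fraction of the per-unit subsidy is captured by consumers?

Consumer share = 6/11

Pre-subsidy: 164.75 - 0.25q = 14.875 + (5/24)q gives q* = 327 and p* = 83.
With the subsidy, sellers receive ps = pb + 11 for each unit, where pb is the price buyers pay.
On the curves, pb = 164.75 - 0.25q and ps = 14.875 + (5/24)q; the wedge ps − pb = 11 gives 14.875 + (5/24)q − (164.75 - 0.25q) = 11, so q' = 351.
Then pb = 164.75 − 0.25·351 = 77 and ps = 14.875 + (5/24)·351 = 88.
Buyers' price falls by p* − pb = 83 − 77 = 6; sellers' price rises by ps − p* = 88 − 83 = 5.
So consumers capture 6/11 = 6/11 of each unit of subsidy.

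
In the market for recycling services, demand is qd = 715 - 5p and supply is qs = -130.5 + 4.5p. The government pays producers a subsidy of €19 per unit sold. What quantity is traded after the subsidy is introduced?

Pre-subsidy: 715 - 5p = -130.5 + 4.5p gives p* = 89, q* = 270.
With the subsidy, sellers receive ps = pb + 19 for each unit, where pb is the price buyers pay.
Supply in terms of pb becomes qs = -130.5 + 4.5(pb + 19) = -45 + 4.5pb. Setting this equal to demand: 715 - 5pb = -45 + 4.5pb, so pb = 80.
Sellers receive ps = 80 + 19 = 99; q' = 715 − 5·80 = 315.

q' = 315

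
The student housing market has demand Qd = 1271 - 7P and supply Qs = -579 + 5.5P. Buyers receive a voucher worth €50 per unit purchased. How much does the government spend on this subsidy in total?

Government cost = €19450

Pre-subsidy: 1271 - 7P = -579 + 5.5P gives P* = 148, Q* = 235.
With the rebate, buyers effectively pay Pb = Ps − 50, where Ps is the price sellers receive.
Demand in terms of Ps becomes Qd = 1271 − 7(Ps − 50) = 1621 - 7Ps. Setting this equal to supply: 1621 - 7Ps = -579 + 5.5Ps, so Ps = 176.
Buyers pay Pb = 176 − 50 = 126; Q' = -579 + 5.5·176 = 389.
Government outlay = subsidy × quantity = 50 × 389 = 19450.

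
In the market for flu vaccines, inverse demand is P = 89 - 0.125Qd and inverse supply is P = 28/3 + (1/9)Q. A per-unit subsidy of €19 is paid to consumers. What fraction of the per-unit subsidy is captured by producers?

Producer share = 8/17

Pre-subsidy: 89 - 0.125Q = 28/3 + (1/9)Q gives Q* = 5736/17 and P* = 796/17.
With the rebate, buyers effectively pay Pb = Ps − 19, where Ps is the price sellers receive.
On the curves, Pb = 89 - 0.125Q and Ps = 28/3 + (1/9)Q; the wedge Ps − Pb = 19 gives 28/3 + (1/9)Q − (89 - 0.125Q) = 19, so Q' = 7104/17.
Then Pb = 89 − 0.125·(7104/17) = 625/17 and Ps = 28/3 + (1/9)·(7104/17) = 948/17.
Buyers' price falls by P* − Pb = 796/17 − 625/17 = 171/17; sellers' price rises by Ps − P* = 948/17 − 796/17 = 152/17.
So producers capture (152/17)/19 = 8/17 of each unit of subsidy.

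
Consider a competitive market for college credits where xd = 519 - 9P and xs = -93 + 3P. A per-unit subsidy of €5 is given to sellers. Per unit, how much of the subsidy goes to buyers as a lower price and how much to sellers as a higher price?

Buyers gain €1.25 per unit; sellers gain €3.75 per unit

Pre-subsidy: 519 - 9P = -93 + 3P gives P* = 51, x* = 60.
With the subsidy, sellers receive Ps = Pb + 5 for each unit, where Pb is the price buyers pay.
Supply in terms of Pb becomes xs = -93 + 3(Pb + 5) = -78 + 3Pb. Setting this equal to demand: 519 - 9Pb = -78 + 3Pb, so Pb = 49.75.
Sellers receive Ps = 49.75 + 5 = 54.75; x' = 519 − 9·49.75 = 71.25.
Buyers' price falls by P* − Pb = 51 − 49.75 = 1.25; sellers' price rises by Ps − P* = 54.75 − 51 = 3.75.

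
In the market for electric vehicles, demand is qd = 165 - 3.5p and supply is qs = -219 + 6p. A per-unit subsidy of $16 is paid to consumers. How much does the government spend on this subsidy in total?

Pre-subsidy: 165 - 3.5p = -219 + 6p gives p* = 768/19, q* = 447/19.
With the rebate, buyers effectively pay pb = ps − 16, where ps is the price sellers receive.
Demand in terms of ps becomes qd = 165 − 3.5(ps − 16) = 221 - 3.5ps. Setting this equal to supply: 221 - 3.5ps = -219 + 6ps, so ps = 880/19.
Buyers pay pb = 880/19 − 16 = 576/19; q' = -219 + 6·(880/19) = 1119/19.
Government outlay = subsidy × quantity = 16 × 1119/19 = 17904/19.

Government cost = 17904/19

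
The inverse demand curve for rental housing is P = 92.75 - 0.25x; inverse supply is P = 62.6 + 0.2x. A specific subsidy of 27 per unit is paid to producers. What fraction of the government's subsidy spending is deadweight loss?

DWL / government spending = 30/127

Pre-subsidy: 92.75 - 0.25x = 62.6 + 0.2x gives x* = 67 and P* = 76.
With the subsidy, sellers receive Ps = Pb + 27 for each unit, where Pb is the price buyers pay.
On the curves, Pb = 92.75 - 0.25x and Ps = 62.6 + 0.2x; the wedge Ps − Pb = 27 gives 62.6 + 0.2x − (92.75 - 0.25x) = 27, so x' = 127.
Then Pb = 92.75 − 0.25·127 = 61 and Ps = 62.6 + 0.2·127 = 88.
ΔCS = ½(67 + 127)(76 − 61) = 1455; ΔPS = ½(67 + 127)(88 − 76) = 1164.
Government spending = 27 × 127 = 3429.
DWL = ½ × 27 × (127 − 67) = 810; fraction = 810 / 3429 = 30/127.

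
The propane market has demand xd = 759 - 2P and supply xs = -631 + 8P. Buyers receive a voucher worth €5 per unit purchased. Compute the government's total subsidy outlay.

Government cost = €2445

Pre-subsidy: 759 - 2P = -631 + 8P gives P* = 139, x* = 481.
With the rebate, buyers effectively pay Pb = Ps − 5, where Ps is the price sellers receive.
Demand in terms of Ps becomes xd = 759 − 2(Ps − 5) = 769 - 2Ps. Setting this equal to supply: 769 - 2Ps = -631 + 8Ps, so Ps = 140.
Buyers pay Pb = 140 − 5 = 135; x' = -631 + 8·140 = 489.
Government outlay = subsidy × quantity = 5 × 489 = 2445.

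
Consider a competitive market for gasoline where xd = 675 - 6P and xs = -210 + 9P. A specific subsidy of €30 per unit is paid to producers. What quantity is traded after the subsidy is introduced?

Pre-subsidy: 675 - 6P = -210 + 9P gives P* = 59, x* = 321.
With the subsidy, sellers receive Ps = Pb + 30 for each unit, where Pb is the price buyers pay.
Supply in terms of Pb becomes xs = -210 + 9(Pb + 30) = 60 + 9Pb. Setting this equal to demand: 675 - 6Pb = 60 + 9Pb, so Pb = 41.
Sellers receive Ps = 41 + 30 = 71; x' = 675 − 6·41 = 429.

x' = 429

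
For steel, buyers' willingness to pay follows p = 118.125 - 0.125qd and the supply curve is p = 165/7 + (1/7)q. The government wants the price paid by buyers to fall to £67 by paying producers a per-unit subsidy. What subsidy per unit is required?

At a buyer price of 67, quantity demanded is 945 − 8·67 = 409.
Sellers supply 409 only when they receive ps = 165/7 + (1/7)·409 = 82.
s = ps − pb = 82 − 67 = 15.

Required subsidy s = £15 per unit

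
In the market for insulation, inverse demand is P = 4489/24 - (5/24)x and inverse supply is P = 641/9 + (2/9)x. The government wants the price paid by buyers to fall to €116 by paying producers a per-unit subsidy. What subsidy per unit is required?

Required subsidy s = €31 per unit

At a buyer price of 116, quantity demanded is 897.8 − 4.8·116 = 341.
Sellers supply 341 only when they receive Ps = 641/9 + (2/9)·341 = 147.
s = Ps − Pb = 147 − 116 = 31.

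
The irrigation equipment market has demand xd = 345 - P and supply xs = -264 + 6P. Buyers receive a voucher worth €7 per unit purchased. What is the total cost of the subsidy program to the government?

Pre-subsidy: 345 - P = -264 + 6P gives P* = 87, x* = 258.
With the rebate, buyers effectively pay Pb = Ps − 7, where Ps is the price sellers receive.
Demand in terms of Ps becomes xd = 345 − 1(Ps − 7) = 352 - Ps. Setting this equal to supply: 352 - Ps = -264 + 6Ps, so Ps = 88.
Buyers pay Pb = 88 − 7 = 81; x' = -264 + 6·88 = 264.
Government outlay = subsidy × quantity = 7 × 264 = 1848.

Government cost = €1848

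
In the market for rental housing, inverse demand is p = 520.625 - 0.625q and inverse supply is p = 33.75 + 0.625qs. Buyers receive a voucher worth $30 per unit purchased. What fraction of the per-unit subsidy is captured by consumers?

Consumer share = 0.5

Pre-subsidy: 520.625 - 0.625q = 33.75 + 0.625q gives q* = 389.5 and p* = 277.1875.
With the rebate, buyers effectively pay pb = ps − 30, where ps is the price sellers receive.
On the curves, pb = 520.625 - 0.625q and ps = 33.75 + 0.625q; the wedge ps − pb = 30 gives 33.75 + 0.625q − (520.625 - 0.625q) = 30, so q' = 413.5.
Then pb = 520.625 − 0.625·413.5 = 262.1875 and ps = 33.75 + 0.625·413.5 = 292.1875.
Buyers' price falls by p* − pb = 277.1875 − 262.1875 = 15; sellers' price rises by ps − p* = 292.1875 − 277.1875 = 15.
So consumers capture 15/30 = 0.5 of each unit of subsidy.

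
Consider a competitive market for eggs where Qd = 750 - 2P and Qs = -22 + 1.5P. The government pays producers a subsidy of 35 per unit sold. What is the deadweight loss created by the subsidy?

Pre-subsidy: 750 - 2P = -22 + 1.5P gives P* = 1544/7, Q* = 2162/7.
With the subsidy, sellers receive Ps = Pb + 35 for each unit, where Pb is the price buyers pay.
Supply in terms of Pb becomes Qs = -22 + 1.5(Pb + 35) = 30.5 + 1.5Pb. Setting this equal to demand: 750 - 2Pb = 30.5 + 1.5Pb, so Pb = 1439/7.
Sellers receive Ps = 1439/7 + 35 = 1684/7; Q' = 750 − 2·(1439/7) = 2372/7.
The subsidy expands output by 2372/7 − 2162/7 = 30 past the efficient level; on those units the gap between marginal cost and willingness to pay runs from 0 up to 35.
DWL = ½ × 35 × 30 = 525.

Deadweight loss = 525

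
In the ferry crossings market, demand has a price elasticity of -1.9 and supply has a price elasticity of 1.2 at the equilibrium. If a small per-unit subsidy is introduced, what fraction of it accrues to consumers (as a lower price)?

Consumer share = 12/31

For a small subsidy around the equilibrium, the benefit split depends on the relative slopes, which at a point are proportional to the elasticities.
Buyer share = εs/(εs + |εd|) = 1.2/(1.2 + 1.9) = 12/31; seller share = |εd|/(εs + |εd|) = 19/31.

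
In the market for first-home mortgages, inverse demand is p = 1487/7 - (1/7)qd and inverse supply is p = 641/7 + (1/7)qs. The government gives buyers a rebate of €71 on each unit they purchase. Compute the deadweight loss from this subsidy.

Deadweight loss = €8821.75

Pre-subsidy: 1487/7 - (1/7)q = 641/7 + (1/7)q gives q* = 423 and p* = 152.
With the rebate, buyers effectively pay pb = ps − 71, where ps is the price sellers receive.
On the curves, pb = 1487/7 - (1/7)q and ps = 641/7 + (1/7)q; the wedge ps − pb = 71 gives 641/7 + (1/7)q − (1487/7 - (1/7)q) = 71, so q' = 671.5.
Then pb = 1487/7 − (1/7)·671.5 = 116.5 and ps = 641/7 + (1/7)·671.5 = 187.5.
The subsidy expands output by 671.5 − 423 = 248.5 past the efficient level; on those units the gap between marginal cost and willingness to pay runs from 0 up to 71.
DWL = ½ × 71 × 248.5 = 8821.75.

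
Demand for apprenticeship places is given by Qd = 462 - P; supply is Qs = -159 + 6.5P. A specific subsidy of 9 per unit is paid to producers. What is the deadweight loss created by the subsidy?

Pre-subsidy: 462 - P = -159 + 6.5P gives P* = 82.8, Q* = 379.2.
With the subsidy, sellers receive Ps = Pb + 9 for each unit, where Pb is the price buyers pay.
Supply in terms of Pb becomes Qs = -159 + 6.5(Pb + 9) = -100.5 + 6.5Pb. Setting this equal to demand: 462 - Pb = -100.5 + 6.5Pb, so Pb = 75.
Sellers receive Ps = 75 + 9 = 84; Q' = 462 − 1·75 = 387.
The subsidy expands output by 387 − 379.2 = 7.8 past the efficient level; on those units the gap between marginal cost and willingness to pay runs from 0 up to 9.
DWL = ½ × 9 × 7.8 = 35.1.

Deadweight loss = 35.1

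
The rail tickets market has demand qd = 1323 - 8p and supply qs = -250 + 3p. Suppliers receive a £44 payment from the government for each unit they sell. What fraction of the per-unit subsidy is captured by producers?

Producer share = 8/11

Pre-subsidy: 1323 - 8p = -250 + 3p gives p* = 143, q* = 179.
With the subsidy, sellers receive ps = pb + 44 for each unit, where pb is the price buyers pay.
Supply in terms of pb becomes qs = -250 + 3(pb + 44) = -118 + 3pb. Setting this equal to demand: 1323 - 8pb = -118 + 3pb, so pb = 131.
Sellers receive ps = 131 + 44 = 175; q' = 1323 − 8·131 = 275.
Buyers' price falls by p* − pb = 143 − 131 = 12; sellers' price rises by ps − p* = 175 − 143 = 32.
So producers capture 32/44 = 8/11 of each unit of subsidy.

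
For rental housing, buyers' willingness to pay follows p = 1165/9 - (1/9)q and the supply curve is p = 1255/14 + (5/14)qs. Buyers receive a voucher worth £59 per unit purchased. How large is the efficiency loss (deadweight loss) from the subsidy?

Pre-subsidy: 1165/9 - (1/9)q = 1255/14 + (5/14)q gives q* = 85 and p* = 120.
With the rebate, buyers effectively pay pb = ps − 59, where ps is the price sellers receive.
On the curves, pb = 1165/9 - (1/9)q and ps = 1255/14 + (5/14)q; the wedge ps − pb = 59 gives 1255/14 + (5/14)q − (1165/9 - (1/9)q) = 59, so q' = 211.
Then pb = 1165/9 − (1/9)·211 = 106 and ps = 1255/14 + (5/14)·211 = 165.
The subsidy expands output by 211 − 85 = 126 past the efficient level; on those units the gap between marginal cost and willingness to pay runs from 0 up to 59.
DWL = ½ × 59 × 126 = 3717.

Deadweight loss = £3717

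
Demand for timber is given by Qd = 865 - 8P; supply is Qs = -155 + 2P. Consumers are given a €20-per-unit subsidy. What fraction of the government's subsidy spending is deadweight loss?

DWL / government spending = 16/81

Pre-subsidy: 865 - 8P = -155 + 2P gives P* = 102, Q* = 49.
With the rebate, buyers effectively pay Pb = Ps − 20, where Ps is the price sellers receive.
Demand in terms of Ps becomes Qd = 865 − 8(Ps − 20) = 1025 - 8Ps. Setting this equal to supply: 1025 - 8Ps = -155 + 2Ps, so Ps = 118.
Buyers pay Pb = 118 − 20 = 98; Q' = -155 + 2·118 = 81.
ΔCS = ½(49 + 81)(102 − 98) = 260; ΔPS = ½(49 + 81)(118 − 102) = 1040.
Government spending = 20 × 81 = 1620.
DWL = ½ × 20 × (81 − 49) = 320; fraction = 320 / 1620 = 16/81.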